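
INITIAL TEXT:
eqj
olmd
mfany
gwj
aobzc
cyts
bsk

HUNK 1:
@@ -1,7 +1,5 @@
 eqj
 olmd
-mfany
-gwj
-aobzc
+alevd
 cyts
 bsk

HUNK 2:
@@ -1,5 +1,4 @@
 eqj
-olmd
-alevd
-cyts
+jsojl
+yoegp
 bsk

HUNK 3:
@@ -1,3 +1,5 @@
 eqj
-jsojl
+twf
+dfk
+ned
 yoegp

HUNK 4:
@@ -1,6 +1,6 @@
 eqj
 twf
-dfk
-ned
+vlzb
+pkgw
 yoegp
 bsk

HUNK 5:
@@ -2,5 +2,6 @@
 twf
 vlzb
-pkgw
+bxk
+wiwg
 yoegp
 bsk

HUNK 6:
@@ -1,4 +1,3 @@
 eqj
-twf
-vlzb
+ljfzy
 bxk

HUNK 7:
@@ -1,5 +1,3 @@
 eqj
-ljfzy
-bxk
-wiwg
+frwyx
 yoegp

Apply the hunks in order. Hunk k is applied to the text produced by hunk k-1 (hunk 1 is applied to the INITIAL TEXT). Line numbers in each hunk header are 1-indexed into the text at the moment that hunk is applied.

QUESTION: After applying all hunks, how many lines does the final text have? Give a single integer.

Answer: 4

Derivation:
Hunk 1: at line 1 remove [mfany,gwj,aobzc] add [alevd] -> 5 lines: eqj olmd alevd cyts bsk
Hunk 2: at line 1 remove [olmd,alevd,cyts] add [jsojl,yoegp] -> 4 lines: eqj jsojl yoegp bsk
Hunk 3: at line 1 remove [jsojl] add [twf,dfk,ned] -> 6 lines: eqj twf dfk ned yoegp bsk
Hunk 4: at line 1 remove [dfk,ned] add [vlzb,pkgw] -> 6 lines: eqj twf vlzb pkgw yoegp bsk
Hunk 5: at line 2 remove [pkgw] add [bxk,wiwg] -> 7 lines: eqj twf vlzb bxk wiwg yoegp bsk
Hunk 6: at line 1 remove [twf,vlzb] add [ljfzy] -> 6 lines: eqj ljfzy bxk wiwg yoegp bsk
Hunk 7: at line 1 remove [ljfzy,bxk,wiwg] add [frwyx] -> 4 lines: eqj frwyx yoegp bsk
Final line count: 4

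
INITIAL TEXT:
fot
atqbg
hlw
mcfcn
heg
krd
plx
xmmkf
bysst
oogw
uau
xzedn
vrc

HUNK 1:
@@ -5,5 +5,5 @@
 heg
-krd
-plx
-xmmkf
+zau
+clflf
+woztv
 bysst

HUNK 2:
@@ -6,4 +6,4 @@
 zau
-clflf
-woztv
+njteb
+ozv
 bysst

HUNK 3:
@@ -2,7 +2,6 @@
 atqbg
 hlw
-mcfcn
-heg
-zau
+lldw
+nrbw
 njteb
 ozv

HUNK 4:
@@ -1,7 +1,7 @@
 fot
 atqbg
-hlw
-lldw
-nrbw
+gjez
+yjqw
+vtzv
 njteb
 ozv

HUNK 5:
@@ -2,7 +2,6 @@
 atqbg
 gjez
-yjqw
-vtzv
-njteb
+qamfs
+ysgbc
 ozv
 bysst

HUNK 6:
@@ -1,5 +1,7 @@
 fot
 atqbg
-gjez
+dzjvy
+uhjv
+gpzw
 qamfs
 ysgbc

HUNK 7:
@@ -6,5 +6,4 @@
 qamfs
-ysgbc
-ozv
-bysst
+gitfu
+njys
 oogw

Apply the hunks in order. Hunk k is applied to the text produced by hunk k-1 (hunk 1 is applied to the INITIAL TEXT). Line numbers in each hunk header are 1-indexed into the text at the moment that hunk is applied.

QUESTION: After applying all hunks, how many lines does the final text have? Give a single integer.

Hunk 1: at line 5 remove [krd,plx,xmmkf] add [zau,clflf,woztv] -> 13 lines: fot atqbg hlw mcfcn heg zau clflf woztv bysst oogw uau xzedn vrc
Hunk 2: at line 6 remove [clflf,woztv] add [njteb,ozv] -> 13 lines: fot atqbg hlw mcfcn heg zau njteb ozv bysst oogw uau xzedn vrc
Hunk 3: at line 2 remove [mcfcn,heg,zau] add [lldw,nrbw] -> 12 lines: fot atqbg hlw lldw nrbw njteb ozv bysst oogw uau xzedn vrc
Hunk 4: at line 1 remove [hlw,lldw,nrbw] add [gjez,yjqw,vtzv] -> 12 lines: fot atqbg gjez yjqw vtzv njteb ozv bysst oogw uau xzedn vrc
Hunk 5: at line 2 remove [yjqw,vtzv,njteb] add [qamfs,ysgbc] -> 11 lines: fot atqbg gjez qamfs ysgbc ozv bysst oogw uau xzedn vrc
Hunk 6: at line 1 remove [gjez] add [dzjvy,uhjv,gpzw] -> 13 lines: fot atqbg dzjvy uhjv gpzw qamfs ysgbc ozv bysst oogw uau xzedn vrc
Hunk 7: at line 6 remove [ysgbc,ozv,bysst] add [gitfu,njys] -> 12 lines: fot atqbg dzjvy uhjv gpzw qamfs gitfu njys oogw uau xzedn vrc
Final line count: 12

Answer: 12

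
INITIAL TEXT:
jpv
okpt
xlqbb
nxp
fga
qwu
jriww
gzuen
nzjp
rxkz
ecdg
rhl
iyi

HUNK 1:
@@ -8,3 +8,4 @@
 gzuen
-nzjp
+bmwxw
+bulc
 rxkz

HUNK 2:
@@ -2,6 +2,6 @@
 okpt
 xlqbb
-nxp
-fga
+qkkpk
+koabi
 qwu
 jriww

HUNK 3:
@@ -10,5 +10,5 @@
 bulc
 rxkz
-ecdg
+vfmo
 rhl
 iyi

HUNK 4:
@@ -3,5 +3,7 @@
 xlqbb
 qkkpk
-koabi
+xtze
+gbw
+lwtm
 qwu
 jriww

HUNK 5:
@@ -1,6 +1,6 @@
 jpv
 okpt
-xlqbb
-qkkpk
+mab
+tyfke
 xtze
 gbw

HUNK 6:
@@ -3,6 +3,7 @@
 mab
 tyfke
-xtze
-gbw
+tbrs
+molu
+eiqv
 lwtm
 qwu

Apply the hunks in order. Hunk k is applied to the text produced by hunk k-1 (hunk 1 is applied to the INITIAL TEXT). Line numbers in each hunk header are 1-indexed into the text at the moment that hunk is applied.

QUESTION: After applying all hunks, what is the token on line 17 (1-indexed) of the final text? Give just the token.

Answer: iyi

Derivation:
Hunk 1: at line 8 remove [nzjp] add [bmwxw,bulc] -> 14 lines: jpv okpt xlqbb nxp fga qwu jriww gzuen bmwxw bulc rxkz ecdg rhl iyi
Hunk 2: at line 2 remove [nxp,fga] add [qkkpk,koabi] -> 14 lines: jpv okpt xlqbb qkkpk koabi qwu jriww gzuen bmwxw bulc rxkz ecdg rhl iyi
Hunk 3: at line 10 remove [ecdg] add [vfmo] -> 14 lines: jpv okpt xlqbb qkkpk koabi qwu jriww gzuen bmwxw bulc rxkz vfmo rhl iyi
Hunk 4: at line 3 remove [koabi] add [xtze,gbw,lwtm] -> 16 lines: jpv okpt xlqbb qkkpk xtze gbw lwtm qwu jriww gzuen bmwxw bulc rxkz vfmo rhl iyi
Hunk 5: at line 1 remove [xlqbb,qkkpk] add [mab,tyfke] -> 16 lines: jpv okpt mab tyfke xtze gbw lwtm qwu jriww gzuen bmwxw bulc rxkz vfmo rhl iyi
Hunk 6: at line 3 remove [xtze,gbw] add [tbrs,molu,eiqv] -> 17 lines: jpv okpt mab tyfke tbrs molu eiqv lwtm qwu jriww gzuen bmwxw bulc rxkz vfmo rhl iyi
Final line 17: iyi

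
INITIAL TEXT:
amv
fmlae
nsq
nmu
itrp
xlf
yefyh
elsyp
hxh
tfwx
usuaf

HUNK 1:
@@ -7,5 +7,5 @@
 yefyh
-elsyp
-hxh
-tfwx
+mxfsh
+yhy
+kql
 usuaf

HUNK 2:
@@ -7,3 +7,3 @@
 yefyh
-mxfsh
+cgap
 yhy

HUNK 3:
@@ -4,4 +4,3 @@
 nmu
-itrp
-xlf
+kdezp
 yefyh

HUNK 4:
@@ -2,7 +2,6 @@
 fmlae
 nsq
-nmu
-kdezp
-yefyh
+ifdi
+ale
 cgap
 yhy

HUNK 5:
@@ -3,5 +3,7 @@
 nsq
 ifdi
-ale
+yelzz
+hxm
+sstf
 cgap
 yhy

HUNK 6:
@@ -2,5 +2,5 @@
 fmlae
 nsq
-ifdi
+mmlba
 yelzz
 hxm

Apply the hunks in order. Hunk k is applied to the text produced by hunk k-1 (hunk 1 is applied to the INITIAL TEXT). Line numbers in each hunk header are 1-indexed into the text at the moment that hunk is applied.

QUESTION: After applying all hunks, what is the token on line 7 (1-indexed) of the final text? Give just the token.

Hunk 1: at line 7 remove [elsyp,hxh,tfwx] add [mxfsh,yhy,kql] -> 11 lines: amv fmlae nsq nmu itrp xlf yefyh mxfsh yhy kql usuaf
Hunk 2: at line 7 remove [mxfsh] add [cgap] -> 11 lines: amv fmlae nsq nmu itrp xlf yefyh cgap yhy kql usuaf
Hunk 3: at line 4 remove [itrp,xlf] add [kdezp] -> 10 lines: amv fmlae nsq nmu kdezp yefyh cgap yhy kql usuaf
Hunk 4: at line 2 remove [nmu,kdezp,yefyh] add [ifdi,ale] -> 9 lines: amv fmlae nsq ifdi ale cgap yhy kql usuaf
Hunk 5: at line 3 remove [ale] add [yelzz,hxm,sstf] -> 11 lines: amv fmlae nsq ifdi yelzz hxm sstf cgap yhy kql usuaf
Hunk 6: at line 2 remove [ifdi] add [mmlba] -> 11 lines: amv fmlae nsq mmlba yelzz hxm sstf cgap yhy kql usuaf
Final line 7: sstf

Answer: sstf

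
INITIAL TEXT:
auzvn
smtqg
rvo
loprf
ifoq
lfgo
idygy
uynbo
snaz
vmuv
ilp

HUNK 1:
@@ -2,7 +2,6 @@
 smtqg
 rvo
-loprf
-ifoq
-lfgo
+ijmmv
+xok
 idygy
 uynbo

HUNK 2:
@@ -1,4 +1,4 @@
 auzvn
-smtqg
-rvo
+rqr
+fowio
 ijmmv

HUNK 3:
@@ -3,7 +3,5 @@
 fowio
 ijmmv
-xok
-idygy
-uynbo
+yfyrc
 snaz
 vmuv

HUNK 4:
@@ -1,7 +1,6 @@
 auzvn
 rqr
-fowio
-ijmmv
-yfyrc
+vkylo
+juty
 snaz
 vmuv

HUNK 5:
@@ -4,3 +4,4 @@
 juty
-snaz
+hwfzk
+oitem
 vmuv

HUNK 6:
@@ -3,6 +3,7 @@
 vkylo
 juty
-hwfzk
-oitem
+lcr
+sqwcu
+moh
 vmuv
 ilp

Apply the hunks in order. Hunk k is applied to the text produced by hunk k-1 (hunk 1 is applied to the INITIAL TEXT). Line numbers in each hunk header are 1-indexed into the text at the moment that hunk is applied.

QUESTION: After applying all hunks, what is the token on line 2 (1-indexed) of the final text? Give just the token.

Hunk 1: at line 2 remove [loprf,ifoq,lfgo] add [ijmmv,xok] -> 10 lines: auzvn smtqg rvo ijmmv xok idygy uynbo snaz vmuv ilp
Hunk 2: at line 1 remove [smtqg,rvo] add [rqr,fowio] -> 10 lines: auzvn rqr fowio ijmmv xok idygy uynbo snaz vmuv ilp
Hunk 3: at line 3 remove [xok,idygy,uynbo] add [yfyrc] -> 8 lines: auzvn rqr fowio ijmmv yfyrc snaz vmuv ilp
Hunk 4: at line 1 remove [fowio,ijmmv,yfyrc] add [vkylo,juty] -> 7 lines: auzvn rqr vkylo juty snaz vmuv ilp
Hunk 5: at line 4 remove [snaz] add [hwfzk,oitem] -> 8 lines: auzvn rqr vkylo juty hwfzk oitem vmuv ilp
Hunk 6: at line 3 remove [hwfzk,oitem] add [lcr,sqwcu,moh] -> 9 lines: auzvn rqr vkylo juty lcr sqwcu moh vmuv ilp
Final line 2: rqr

Answer: rqr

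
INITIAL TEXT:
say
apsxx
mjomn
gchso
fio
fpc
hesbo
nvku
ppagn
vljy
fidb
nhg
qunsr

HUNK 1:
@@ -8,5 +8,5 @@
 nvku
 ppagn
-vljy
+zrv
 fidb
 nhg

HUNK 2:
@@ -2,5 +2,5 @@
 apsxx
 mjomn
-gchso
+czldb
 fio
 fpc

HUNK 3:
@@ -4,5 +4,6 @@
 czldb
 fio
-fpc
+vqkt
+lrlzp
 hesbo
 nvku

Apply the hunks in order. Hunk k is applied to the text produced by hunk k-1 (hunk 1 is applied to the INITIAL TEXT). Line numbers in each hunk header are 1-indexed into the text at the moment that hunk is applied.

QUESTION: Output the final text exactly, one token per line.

Answer: say
apsxx
mjomn
czldb
fio
vqkt
lrlzp
hesbo
nvku
ppagn
zrv
fidb
nhg
qunsr

Derivation:
Hunk 1: at line 8 remove [vljy] add [zrv] -> 13 lines: say apsxx mjomn gchso fio fpc hesbo nvku ppagn zrv fidb nhg qunsr
Hunk 2: at line 2 remove [gchso] add [czldb] -> 13 lines: say apsxx mjomn czldb fio fpc hesbo nvku ppagn zrv fidb nhg qunsr
Hunk 3: at line 4 remove [fpc] add [vqkt,lrlzp] -> 14 lines: say apsxx mjomn czldb fio vqkt lrlzp hesbo nvku ppagn zrv fidb nhg qunsr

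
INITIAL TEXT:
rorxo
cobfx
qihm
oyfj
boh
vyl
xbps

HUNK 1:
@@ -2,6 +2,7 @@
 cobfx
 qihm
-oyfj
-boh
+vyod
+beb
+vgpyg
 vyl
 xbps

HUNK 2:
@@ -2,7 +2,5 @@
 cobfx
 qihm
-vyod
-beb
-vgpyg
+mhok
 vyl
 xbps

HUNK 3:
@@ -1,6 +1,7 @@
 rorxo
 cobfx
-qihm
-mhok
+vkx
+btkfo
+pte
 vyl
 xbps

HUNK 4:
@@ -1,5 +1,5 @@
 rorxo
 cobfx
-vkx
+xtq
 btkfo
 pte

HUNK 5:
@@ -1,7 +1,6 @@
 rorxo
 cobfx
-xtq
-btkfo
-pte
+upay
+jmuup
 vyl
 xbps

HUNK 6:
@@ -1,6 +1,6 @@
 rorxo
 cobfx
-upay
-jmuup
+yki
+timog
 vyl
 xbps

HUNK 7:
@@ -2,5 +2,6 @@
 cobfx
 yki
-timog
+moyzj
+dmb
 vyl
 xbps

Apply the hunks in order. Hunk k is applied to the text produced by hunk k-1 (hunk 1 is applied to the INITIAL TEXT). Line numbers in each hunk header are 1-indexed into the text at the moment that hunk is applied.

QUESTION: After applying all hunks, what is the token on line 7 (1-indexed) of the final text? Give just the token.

Answer: xbps

Derivation:
Hunk 1: at line 2 remove [oyfj,boh] add [vyod,beb,vgpyg] -> 8 lines: rorxo cobfx qihm vyod beb vgpyg vyl xbps
Hunk 2: at line 2 remove [vyod,beb,vgpyg] add [mhok] -> 6 lines: rorxo cobfx qihm mhok vyl xbps
Hunk 3: at line 1 remove [qihm,mhok] add [vkx,btkfo,pte] -> 7 lines: rorxo cobfx vkx btkfo pte vyl xbps
Hunk 4: at line 1 remove [vkx] add [xtq] -> 7 lines: rorxo cobfx xtq btkfo pte vyl xbps
Hunk 5: at line 1 remove [xtq,btkfo,pte] add [upay,jmuup] -> 6 lines: rorxo cobfx upay jmuup vyl xbps
Hunk 6: at line 1 remove [upay,jmuup] add [yki,timog] -> 6 lines: rorxo cobfx yki timog vyl xbps
Hunk 7: at line 2 remove [timog] add [moyzj,dmb] -> 7 lines: rorxo cobfx yki moyzj dmb vyl xbps
Final line 7: xbps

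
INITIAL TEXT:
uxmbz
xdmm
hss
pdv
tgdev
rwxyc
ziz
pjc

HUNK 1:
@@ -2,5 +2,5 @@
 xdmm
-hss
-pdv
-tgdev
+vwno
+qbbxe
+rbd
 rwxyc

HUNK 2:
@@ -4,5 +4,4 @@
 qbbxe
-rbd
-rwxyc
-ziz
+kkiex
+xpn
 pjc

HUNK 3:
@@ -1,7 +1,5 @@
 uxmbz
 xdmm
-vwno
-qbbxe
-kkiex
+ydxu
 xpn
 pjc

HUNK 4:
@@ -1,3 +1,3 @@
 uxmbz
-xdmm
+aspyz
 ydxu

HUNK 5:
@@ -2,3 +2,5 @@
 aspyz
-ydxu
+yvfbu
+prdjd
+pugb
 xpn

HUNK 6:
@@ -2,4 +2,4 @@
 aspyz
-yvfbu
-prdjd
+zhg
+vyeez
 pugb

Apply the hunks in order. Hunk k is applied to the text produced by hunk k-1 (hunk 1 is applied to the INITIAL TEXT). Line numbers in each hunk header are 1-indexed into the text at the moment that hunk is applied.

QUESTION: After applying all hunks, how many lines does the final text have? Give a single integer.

Answer: 7

Derivation:
Hunk 1: at line 2 remove [hss,pdv,tgdev] add [vwno,qbbxe,rbd] -> 8 lines: uxmbz xdmm vwno qbbxe rbd rwxyc ziz pjc
Hunk 2: at line 4 remove [rbd,rwxyc,ziz] add [kkiex,xpn] -> 7 lines: uxmbz xdmm vwno qbbxe kkiex xpn pjc
Hunk 3: at line 1 remove [vwno,qbbxe,kkiex] add [ydxu] -> 5 lines: uxmbz xdmm ydxu xpn pjc
Hunk 4: at line 1 remove [xdmm] add [aspyz] -> 5 lines: uxmbz aspyz ydxu xpn pjc
Hunk 5: at line 2 remove [ydxu] add [yvfbu,prdjd,pugb] -> 7 lines: uxmbz aspyz yvfbu prdjd pugb xpn pjc
Hunk 6: at line 2 remove [yvfbu,prdjd] add [zhg,vyeez] -> 7 lines: uxmbz aspyz zhg vyeez pugb xpn pjc
Final line count: 7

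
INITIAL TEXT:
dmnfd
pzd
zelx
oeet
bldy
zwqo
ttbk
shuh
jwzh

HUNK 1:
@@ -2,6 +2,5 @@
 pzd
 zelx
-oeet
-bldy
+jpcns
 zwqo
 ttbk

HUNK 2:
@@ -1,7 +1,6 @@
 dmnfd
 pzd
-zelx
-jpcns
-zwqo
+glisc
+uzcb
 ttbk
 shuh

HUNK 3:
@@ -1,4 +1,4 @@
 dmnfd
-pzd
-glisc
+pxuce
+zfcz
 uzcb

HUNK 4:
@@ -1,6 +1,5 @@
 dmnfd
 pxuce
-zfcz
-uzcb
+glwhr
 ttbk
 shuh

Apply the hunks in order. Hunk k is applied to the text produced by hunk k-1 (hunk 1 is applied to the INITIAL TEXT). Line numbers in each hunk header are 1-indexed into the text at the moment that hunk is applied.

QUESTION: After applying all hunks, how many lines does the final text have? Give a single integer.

Answer: 6

Derivation:
Hunk 1: at line 2 remove [oeet,bldy] add [jpcns] -> 8 lines: dmnfd pzd zelx jpcns zwqo ttbk shuh jwzh
Hunk 2: at line 1 remove [zelx,jpcns,zwqo] add [glisc,uzcb] -> 7 lines: dmnfd pzd glisc uzcb ttbk shuh jwzh
Hunk 3: at line 1 remove [pzd,glisc] add [pxuce,zfcz] -> 7 lines: dmnfd pxuce zfcz uzcb ttbk shuh jwzh
Hunk 4: at line 1 remove [zfcz,uzcb] add [glwhr] -> 6 lines: dmnfd pxuce glwhr ttbk shuh jwzh
Final line count: 6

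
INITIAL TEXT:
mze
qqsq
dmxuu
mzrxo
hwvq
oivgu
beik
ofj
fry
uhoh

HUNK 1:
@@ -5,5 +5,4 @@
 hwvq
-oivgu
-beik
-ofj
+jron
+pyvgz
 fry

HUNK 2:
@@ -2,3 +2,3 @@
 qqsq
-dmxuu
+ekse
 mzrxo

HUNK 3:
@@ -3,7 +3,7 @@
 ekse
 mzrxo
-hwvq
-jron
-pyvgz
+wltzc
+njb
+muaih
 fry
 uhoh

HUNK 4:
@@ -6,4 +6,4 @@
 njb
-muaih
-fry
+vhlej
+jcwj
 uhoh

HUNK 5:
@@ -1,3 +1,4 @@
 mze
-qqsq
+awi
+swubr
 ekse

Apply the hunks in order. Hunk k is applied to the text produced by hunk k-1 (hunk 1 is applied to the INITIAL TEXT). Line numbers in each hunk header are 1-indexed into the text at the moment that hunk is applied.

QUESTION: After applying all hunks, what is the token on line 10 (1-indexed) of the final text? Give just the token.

Answer: uhoh

Derivation:
Hunk 1: at line 5 remove [oivgu,beik,ofj] add [jron,pyvgz] -> 9 lines: mze qqsq dmxuu mzrxo hwvq jron pyvgz fry uhoh
Hunk 2: at line 2 remove [dmxuu] add [ekse] -> 9 lines: mze qqsq ekse mzrxo hwvq jron pyvgz fry uhoh
Hunk 3: at line 3 remove [hwvq,jron,pyvgz] add [wltzc,njb,muaih] -> 9 lines: mze qqsq ekse mzrxo wltzc njb muaih fry uhoh
Hunk 4: at line 6 remove [muaih,fry] add [vhlej,jcwj] -> 9 lines: mze qqsq ekse mzrxo wltzc njb vhlej jcwj uhoh
Hunk 5: at line 1 remove [qqsq] add [awi,swubr] -> 10 lines: mze awi swubr ekse mzrxo wltzc njb vhlej jcwj uhoh
Final line 10: uhoh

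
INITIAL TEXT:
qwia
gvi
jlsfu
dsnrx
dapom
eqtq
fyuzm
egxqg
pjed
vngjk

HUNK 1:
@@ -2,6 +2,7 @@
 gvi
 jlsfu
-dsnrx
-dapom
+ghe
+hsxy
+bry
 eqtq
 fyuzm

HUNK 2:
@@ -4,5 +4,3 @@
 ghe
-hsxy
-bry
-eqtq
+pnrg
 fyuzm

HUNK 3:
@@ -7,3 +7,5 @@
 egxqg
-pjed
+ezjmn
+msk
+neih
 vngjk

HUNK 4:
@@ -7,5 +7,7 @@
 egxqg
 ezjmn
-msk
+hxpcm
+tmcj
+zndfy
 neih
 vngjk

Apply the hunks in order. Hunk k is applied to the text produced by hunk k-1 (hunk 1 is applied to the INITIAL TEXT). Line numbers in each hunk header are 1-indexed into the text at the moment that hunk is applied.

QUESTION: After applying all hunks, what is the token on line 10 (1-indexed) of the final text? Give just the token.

Hunk 1: at line 2 remove [dsnrx,dapom] add [ghe,hsxy,bry] -> 11 lines: qwia gvi jlsfu ghe hsxy bry eqtq fyuzm egxqg pjed vngjk
Hunk 2: at line 4 remove [hsxy,bry,eqtq] add [pnrg] -> 9 lines: qwia gvi jlsfu ghe pnrg fyuzm egxqg pjed vngjk
Hunk 3: at line 7 remove [pjed] add [ezjmn,msk,neih] -> 11 lines: qwia gvi jlsfu ghe pnrg fyuzm egxqg ezjmn msk neih vngjk
Hunk 4: at line 7 remove [msk] add [hxpcm,tmcj,zndfy] -> 13 lines: qwia gvi jlsfu ghe pnrg fyuzm egxqg ezjmn hxpcm tmcj zndfy neih vngjk
Final line 10: tmcj

Answer: tmcj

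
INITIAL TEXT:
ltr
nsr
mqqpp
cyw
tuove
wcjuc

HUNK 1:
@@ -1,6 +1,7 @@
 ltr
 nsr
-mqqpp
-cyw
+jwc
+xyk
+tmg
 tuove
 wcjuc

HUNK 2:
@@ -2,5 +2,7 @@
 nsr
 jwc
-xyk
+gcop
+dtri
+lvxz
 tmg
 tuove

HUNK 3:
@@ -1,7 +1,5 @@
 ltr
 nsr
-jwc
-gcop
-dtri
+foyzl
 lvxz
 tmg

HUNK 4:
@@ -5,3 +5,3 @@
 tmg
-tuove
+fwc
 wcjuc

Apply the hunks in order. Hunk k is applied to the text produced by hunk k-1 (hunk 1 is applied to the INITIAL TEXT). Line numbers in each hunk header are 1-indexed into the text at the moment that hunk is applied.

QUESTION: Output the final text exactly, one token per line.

Answer: ltr
nsr
foyzl
lvxz
tmg
fwc
wcjuc

Derivation:
Hunk 1: at line 1 remove [mqqpp,cyw] add [jwc,xyk,tmg] -> 7 lines: ltr nsr jwc xyk tmg tuove wcjuc
Hunk 2: at line 2 remove [xyk] add [gcop,dtri,lvxz] -> 9 lines: ltr nsr jwc gcop dtri lvxz tmg tuove wcjuc
Hunk 3: at line 1 remove [jwc,gcop,dtri] add [foyzl] -> 7 lines: ltr nsr foyzl lvxz tmg tuove wcjuc
Hunk 4: at line 5 remove [tuove] add [fwc] -> 7 lines: ltr nsr foyzl lvxz tmg fwc wcjuc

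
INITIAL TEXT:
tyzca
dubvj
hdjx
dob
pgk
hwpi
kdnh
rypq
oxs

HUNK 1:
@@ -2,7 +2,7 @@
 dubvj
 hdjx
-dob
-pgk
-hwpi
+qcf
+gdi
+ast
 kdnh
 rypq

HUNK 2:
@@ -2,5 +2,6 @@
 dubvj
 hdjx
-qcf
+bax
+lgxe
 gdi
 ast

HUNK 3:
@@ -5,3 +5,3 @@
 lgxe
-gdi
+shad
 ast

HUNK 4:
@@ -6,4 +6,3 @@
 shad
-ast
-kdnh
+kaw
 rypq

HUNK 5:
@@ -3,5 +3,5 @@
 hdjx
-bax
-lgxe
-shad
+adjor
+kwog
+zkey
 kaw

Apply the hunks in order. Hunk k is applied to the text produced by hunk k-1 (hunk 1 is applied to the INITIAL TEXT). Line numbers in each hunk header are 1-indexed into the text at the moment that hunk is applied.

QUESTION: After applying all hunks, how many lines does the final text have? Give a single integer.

Answer: 9

Derivation:
Hunk 1: at line 2 remove [dob,pgk,hwpi] add [qcf,gdi,ast] -> 9 lines: tyzca dubvj hdjx qcf gdi ast kdnh rypq oxs
Hunk 2: at line 2 remove [qcf] add [bax,lgxe] -> 10 lines: tyzca dubvj hdjx bax lgxe gdi ast kdnh rypq oxs
Hunk 3: at line 5 remove [gdi] add [shad] -> 10 lines: tyzca dubvj hdjx bax lgxe shad ast kdnh rypq oxs
Hunk 4: at line 6 remove [ast,kdnh] add [kaw] -> 9 lines: tyzca dubvj hdjx bax lgxe shad kaw rypq oxs
Hunk 5: at line 3 remove [bax,lgxe,shad] add [adjor,kwog,zkey] -> 9 lines: tyzca dubvj hdjx adjor kwog zkey kaw rypq oxs
Final line count: 9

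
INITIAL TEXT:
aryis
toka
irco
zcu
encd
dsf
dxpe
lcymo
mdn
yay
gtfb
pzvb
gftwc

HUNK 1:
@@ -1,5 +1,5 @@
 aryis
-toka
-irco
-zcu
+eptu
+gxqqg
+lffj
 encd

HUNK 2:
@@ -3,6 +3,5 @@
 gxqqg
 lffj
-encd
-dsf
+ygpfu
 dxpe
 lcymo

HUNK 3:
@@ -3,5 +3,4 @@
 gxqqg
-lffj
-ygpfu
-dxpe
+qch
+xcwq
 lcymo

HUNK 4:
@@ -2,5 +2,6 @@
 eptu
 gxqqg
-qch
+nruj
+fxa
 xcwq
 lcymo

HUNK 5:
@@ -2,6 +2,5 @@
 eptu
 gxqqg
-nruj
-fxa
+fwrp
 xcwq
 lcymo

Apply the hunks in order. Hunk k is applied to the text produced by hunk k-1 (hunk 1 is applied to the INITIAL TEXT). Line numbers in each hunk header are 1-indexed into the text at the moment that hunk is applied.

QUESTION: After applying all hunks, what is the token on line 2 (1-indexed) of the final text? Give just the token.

Hunk 1: at line 1 remove [toka,irco,zcu] add [eptu,gxqqg,lffj] -> 13 lines: aryis eptu gxqqg lffj encd dsf dxpe lcymo mdn yay gtfb pzvb gftwc
Hunk 2: at line 3 remove [encd,dsf] add [ygpfu] -> 12 lines: aryis eptu gxqqg lffj ygpfu dxpe lcymo mdn yay gtfb pzvb gftwc
Hunk 3: at line 3 remove [lffj,ygpfu,dxpe] add [qch,xcwq] -> 11 lines: aryis eptu gxqqg qch xcwq lcymo mdn yay gtfb pzvb gftwc
Hunk 4: at line 2 remove [qch] add [nruj,fxa] -> 12 lines: aryis eptu gxqqg nruj fxa xcwq lcymo mdn yay gtfb pzvb gftwc
Hunk 5: at line 2 remove [nruj,fxa] add [fwrp] -> 11 lines: aryis eptu gxqqg fwrp xcwq lcymo mdn yay gtfb pzvb gftwc
Final line 2: eptu

Answer: eptu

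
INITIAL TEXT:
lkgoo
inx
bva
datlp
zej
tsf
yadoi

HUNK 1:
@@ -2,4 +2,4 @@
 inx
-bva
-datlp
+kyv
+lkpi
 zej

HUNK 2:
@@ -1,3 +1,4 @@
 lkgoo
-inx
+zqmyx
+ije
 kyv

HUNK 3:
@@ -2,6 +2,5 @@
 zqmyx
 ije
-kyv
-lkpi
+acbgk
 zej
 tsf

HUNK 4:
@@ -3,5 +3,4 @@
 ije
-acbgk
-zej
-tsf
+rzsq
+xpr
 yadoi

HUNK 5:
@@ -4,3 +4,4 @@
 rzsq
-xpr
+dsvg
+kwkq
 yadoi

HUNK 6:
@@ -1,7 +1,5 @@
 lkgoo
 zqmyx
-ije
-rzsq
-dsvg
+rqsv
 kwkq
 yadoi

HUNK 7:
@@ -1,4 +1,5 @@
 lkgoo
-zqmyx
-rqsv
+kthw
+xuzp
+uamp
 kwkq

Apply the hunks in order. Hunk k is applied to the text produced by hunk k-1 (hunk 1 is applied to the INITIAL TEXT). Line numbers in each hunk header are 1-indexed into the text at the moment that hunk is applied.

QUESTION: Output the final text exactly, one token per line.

Hunk 1: at line 2 remove [bva,datlp] add [kyv,lkpi] -> 7 lines: lkgoo inx kyv lkpi zej tsf yadoi
Hunk 2: at line 1 remove [inx] add [zqmyx,ije] -> 8 lines: lkgoo zqmyx ije kyv lkpi zej tsf yadoi
Hunk 3: at line 2 remove [kyv,lkpi] add [acbgk] -> 7 lines: lkgoo zqmyx ije acbgk zej tsf yadoi
Hunk 4: at line 3 remove [acbgk,zej,tsf] add [rzsq,xpr] -> 6 lines: lkgoo zqmyx ije rzsq xpr yadoi
Hunk 5: at line 4 remove [xpr] add [dsvg,kwkq] -> 7 lines: lkgoo zqmyx ije rzsq dsvg kwkq yadoi
Hunk 6: at line 1 remove [ije,rzsq,dsvg] add [rqsv] -> 5 lines: lkgoo zqmyx rqsv kwkq yadoi
Hunk 7: at line 1 remove [zqmyx,rqsv] add [kthw,xuzp,uamp] -> 6 lines: lkgoo kthw xuzp uamp kwkq yadoi

Answer: lkgoo
kthw
xuzp
uamp
kwkq
yadoi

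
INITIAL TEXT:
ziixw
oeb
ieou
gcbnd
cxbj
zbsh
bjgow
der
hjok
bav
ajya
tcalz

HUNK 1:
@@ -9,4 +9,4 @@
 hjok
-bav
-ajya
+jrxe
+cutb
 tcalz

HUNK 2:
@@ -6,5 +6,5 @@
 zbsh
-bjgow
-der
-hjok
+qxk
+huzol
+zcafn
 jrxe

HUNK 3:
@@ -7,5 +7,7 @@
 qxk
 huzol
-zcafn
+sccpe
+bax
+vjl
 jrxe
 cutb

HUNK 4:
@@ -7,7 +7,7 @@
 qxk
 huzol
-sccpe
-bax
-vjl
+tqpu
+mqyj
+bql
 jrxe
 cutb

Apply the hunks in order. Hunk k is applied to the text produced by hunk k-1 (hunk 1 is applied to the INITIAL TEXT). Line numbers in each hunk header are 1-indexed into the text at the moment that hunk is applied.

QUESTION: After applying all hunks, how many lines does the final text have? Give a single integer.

Answer: 14

Derivation:
Hunk 1: at line 9 remove [bav,ajya] add [jrxe,cutb] -> 12 lines: ziixw oeb ieou gcbnd cxbj zbsh bjgow der hjok jrxe cutb tcalz
Hunk 2: at line 6 remove [bjgow,der,hjok] add [qxk,huzol,zcafn] -> 12 lines: ziixw oeb ieou gcbnd cxbj zbsh qxk huzol zcafn jrxe cutb tcalz
Hunk 3: at line 7 remove [zcafn] add [sccpe,bax,vjl] -> 14 lines: ziixw oeb ieou gcbnd cxbj zbsh qxk huzol sccpe bax vjl jrxe cutb tcalz
Hunk 4: at line 7 remove [sccpe,bax,vjl] add [tqpu,mqyj,bql] -> 14 lines: ziixw oeb ieou gcbnd cxbj zbsh qxk huzol tqpu mqyj bql jrxe cutb tcalz
Final line count: 14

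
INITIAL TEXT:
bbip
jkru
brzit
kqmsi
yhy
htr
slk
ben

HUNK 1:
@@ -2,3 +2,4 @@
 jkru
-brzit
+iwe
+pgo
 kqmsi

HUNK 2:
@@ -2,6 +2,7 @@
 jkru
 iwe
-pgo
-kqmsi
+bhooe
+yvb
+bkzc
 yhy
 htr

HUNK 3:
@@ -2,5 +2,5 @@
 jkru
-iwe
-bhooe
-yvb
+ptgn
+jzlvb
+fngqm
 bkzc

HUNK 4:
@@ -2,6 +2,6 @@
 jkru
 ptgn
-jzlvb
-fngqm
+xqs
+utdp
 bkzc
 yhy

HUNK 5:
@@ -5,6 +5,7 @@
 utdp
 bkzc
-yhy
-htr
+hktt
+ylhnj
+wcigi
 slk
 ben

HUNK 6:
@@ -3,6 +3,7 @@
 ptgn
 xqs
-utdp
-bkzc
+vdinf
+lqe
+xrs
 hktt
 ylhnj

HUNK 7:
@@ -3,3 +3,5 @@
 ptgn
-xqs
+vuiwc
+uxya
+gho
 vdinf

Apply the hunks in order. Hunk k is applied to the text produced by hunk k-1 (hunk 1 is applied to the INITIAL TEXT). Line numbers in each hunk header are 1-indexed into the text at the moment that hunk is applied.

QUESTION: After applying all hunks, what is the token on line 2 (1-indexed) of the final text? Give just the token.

Hunk 1: at line 2 remove [brzit] add [iwe,pgo] -> 9 lines: bbip jkru iwe pgo kqmsi yhy htr slk ben
Hunk 2: at line 2 remove [pgo,kqmsi] add [bhooe,yvb,bkzc] -> 10 lines: bbip jkru iwe bhooe yvb bkzc yhy htr slk ben
Hunk 3: at line 2 remove [iwe,bhooe,yvb] add [ptgn,jzlvb,fngqm] -> 10 lines: bbip jkru ptgn jzlvb fngqm bkzc yhy htr slk ben
Hunk 4: at line 2 remove [jzlvb,fngqm] add [xqs,utdp] -> 10 lines: bbip jkru ptgn xqs utdp bkzc yhy htr slk ben
Hunk 5: at line 5 remove [yhy,htr] add [hktt,ylhnj,wcigi] -> 11 lines: bbip jkru ptgn xqs utdp bkzc hktt ylhnj wcigi slk ben
Hunk 6: at line 3 remove [utdp,bkzc] add [vdinf,lqe,xrs] -> 12 lines: bbip jkru ptgn xqs vdinf lqe xrs hktt ylhnj wcigi slk ben
Hunk 7: at line 3 remove [xqs] add [vuiwc,uxya,gho] -> 14 lines: bbip jkru ptgn vuiwc uxya gho vdinf lqe xrs hktt ylhnj wcigi slk ben
Final line 2: jkru

Answer: jkru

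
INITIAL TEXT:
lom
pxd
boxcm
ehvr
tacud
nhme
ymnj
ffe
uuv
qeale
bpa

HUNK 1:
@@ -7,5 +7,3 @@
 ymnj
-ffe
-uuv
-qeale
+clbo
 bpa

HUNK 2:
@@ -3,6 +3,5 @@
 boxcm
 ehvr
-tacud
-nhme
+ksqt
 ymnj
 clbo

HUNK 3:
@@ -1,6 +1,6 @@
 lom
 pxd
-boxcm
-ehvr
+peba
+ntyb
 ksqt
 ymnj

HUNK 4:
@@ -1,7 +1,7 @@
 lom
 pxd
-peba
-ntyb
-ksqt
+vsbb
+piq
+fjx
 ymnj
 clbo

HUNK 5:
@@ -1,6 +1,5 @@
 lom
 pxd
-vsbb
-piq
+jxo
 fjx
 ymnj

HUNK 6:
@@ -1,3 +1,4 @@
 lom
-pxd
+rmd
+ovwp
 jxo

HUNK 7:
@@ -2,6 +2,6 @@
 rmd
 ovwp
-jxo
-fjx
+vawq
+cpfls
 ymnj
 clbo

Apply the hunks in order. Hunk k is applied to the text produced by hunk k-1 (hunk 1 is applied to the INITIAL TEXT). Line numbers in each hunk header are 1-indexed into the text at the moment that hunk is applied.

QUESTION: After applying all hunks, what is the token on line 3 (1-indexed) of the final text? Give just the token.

Answer: ovwp

Derivation:
Hunk 1: at line 7 remove [ffe,uuv,qeale] add [clbo] -> 9 lines: lom pxd boxcm ehvr tacud nhme ymnj clbo bpa
Hunk 2: at line 3 remove [tacud,nhme] add [ksqt] -> 8 lines: lom pxd boxcm ehvr ksqt ymnj clbo bpa
Hunk 3: at line 1 remove [boxcm,ehvr] add [peba,ntyb] -> 8 lines: lom pxd peba ntyb ksqt ymnj clbo bpa
Hunk 4: at line 1 remove [peba,ntyb,ksqt] add [vsbb,piq,fjx] -> 8 lines: lom pxd vsbb piq fjx ymnj clbo bpa
Hunk 5: at line 1 remove [vsbb,piq] add [jxo] -> 7 lines: lom pxd jxo fjx ymnj clbo bpa
Hunk 6: at line 1 remove [pxd] add [rmd,ovwp] -> 8 lines: lom rmd ovwp jxo fjx ymnj clbo bpa
Hunk 7: at line 2 remove [jxo,fjx] add [vawq,cpfls] -> 8 lines: lom rmd ovwp vawq cpfls ymnj clbo bpa
Final line 3: ovwp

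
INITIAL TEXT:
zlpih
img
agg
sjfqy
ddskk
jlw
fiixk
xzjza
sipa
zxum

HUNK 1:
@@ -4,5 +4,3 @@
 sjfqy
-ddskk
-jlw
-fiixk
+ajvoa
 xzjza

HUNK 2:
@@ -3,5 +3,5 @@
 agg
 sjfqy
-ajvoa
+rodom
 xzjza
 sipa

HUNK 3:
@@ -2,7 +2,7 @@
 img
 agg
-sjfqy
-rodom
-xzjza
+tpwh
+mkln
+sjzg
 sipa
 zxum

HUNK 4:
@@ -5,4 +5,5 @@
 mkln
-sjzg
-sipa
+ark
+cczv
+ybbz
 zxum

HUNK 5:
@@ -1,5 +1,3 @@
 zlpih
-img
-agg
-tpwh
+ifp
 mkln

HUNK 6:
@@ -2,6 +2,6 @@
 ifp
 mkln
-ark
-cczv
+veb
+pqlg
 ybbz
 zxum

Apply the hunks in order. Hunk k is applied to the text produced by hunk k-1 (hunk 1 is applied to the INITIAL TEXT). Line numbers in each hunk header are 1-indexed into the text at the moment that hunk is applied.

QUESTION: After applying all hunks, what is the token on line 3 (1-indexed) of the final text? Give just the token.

Answer: mkln

Derivation:
Hunk 1: at line 4 remove [ddskk,jlw,fiixk] add [ajvoa] -> 8 lines: zlpih img agg sjfqy ajvoa xzjza sipa zxum
Hunk 2: at line 3 remove [ajvoa] add [rodom] -> 8 lines: zlpih img agg sjfqy rodom xzjza sipa zxum
Hunk 3: at line 2 remove [sjfqy,rodom,xzjza] add [tpwh,mkln,sjzg] -> 8 lines: zlpih img agg tpwh mkln sjzg sipa zxum
Hunk 4: at line 5 remove [sjzg,sipa] add [ark,cczv,ybbz] -> 9 lines: zlpih img agg tpwh mkln ark cczv ybbz zxum
Hunk 5: at line 1 remove [img,agg,tpwh] add [ifp] -> 7 lines: zlpih ifp mkln ark cczv ybbz zxum
Hunk 6: at line 2 remove [ark,cczv] add [veb,pqlg] -> 7 lines: zlpih ifp mkln veb pqlg ybbz zxum
Final line 3: mkln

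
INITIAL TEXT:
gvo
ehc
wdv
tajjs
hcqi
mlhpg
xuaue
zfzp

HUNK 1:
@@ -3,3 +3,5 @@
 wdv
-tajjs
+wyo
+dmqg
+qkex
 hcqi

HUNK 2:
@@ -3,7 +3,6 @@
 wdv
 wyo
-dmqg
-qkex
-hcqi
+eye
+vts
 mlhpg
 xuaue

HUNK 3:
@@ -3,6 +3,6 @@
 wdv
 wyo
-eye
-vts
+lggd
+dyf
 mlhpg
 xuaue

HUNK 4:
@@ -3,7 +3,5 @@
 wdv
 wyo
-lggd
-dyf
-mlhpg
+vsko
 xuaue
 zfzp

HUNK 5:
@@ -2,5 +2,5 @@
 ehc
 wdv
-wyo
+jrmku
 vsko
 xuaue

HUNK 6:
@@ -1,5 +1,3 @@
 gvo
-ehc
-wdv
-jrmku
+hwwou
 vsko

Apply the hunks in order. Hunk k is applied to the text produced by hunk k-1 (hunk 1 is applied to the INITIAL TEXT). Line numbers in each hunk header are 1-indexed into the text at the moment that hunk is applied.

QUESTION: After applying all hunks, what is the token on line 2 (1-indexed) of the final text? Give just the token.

Hunk 1: at line 3 remove [tajjs] add [wyo,dmqg,qkex] -> 10 lines: gvo ehc wdv wyo dmqg qkex hcqi mlhpg xuaue zfzp
Hunk 2: at line 3 remove [dmqg,qkex,hcqi] add [eye,vts] -> 9 lines: gvo ehc wdv wyo eye vts mlhpg xuaue zfzp
Hunk 3: at line 3 remove [eye,vts] add [lggd,dyf] -> 9 lines: gvo ehc wdv wyo lggd dyf mlhpg xuaue zfzp
Hunk 4: at line 3 remove [lggd,dyf,mlhpg] add [vsko] -> 7 lines: gvo ehc wdv wyo vsko xuaue zfzp
Hunk 5: at line 2 remove [wyo] add [jrmku] -> 7 lines: gvo ehc wdv jrmku vsko xuaue zfzp
Hunk 6: at line 1 remove [ehc,wdv,jrmku] add [hwwou] -> 5 lines: gvo hwwou vsko xuaue zfzp
Final line 2: hwwou

Answer: hwwou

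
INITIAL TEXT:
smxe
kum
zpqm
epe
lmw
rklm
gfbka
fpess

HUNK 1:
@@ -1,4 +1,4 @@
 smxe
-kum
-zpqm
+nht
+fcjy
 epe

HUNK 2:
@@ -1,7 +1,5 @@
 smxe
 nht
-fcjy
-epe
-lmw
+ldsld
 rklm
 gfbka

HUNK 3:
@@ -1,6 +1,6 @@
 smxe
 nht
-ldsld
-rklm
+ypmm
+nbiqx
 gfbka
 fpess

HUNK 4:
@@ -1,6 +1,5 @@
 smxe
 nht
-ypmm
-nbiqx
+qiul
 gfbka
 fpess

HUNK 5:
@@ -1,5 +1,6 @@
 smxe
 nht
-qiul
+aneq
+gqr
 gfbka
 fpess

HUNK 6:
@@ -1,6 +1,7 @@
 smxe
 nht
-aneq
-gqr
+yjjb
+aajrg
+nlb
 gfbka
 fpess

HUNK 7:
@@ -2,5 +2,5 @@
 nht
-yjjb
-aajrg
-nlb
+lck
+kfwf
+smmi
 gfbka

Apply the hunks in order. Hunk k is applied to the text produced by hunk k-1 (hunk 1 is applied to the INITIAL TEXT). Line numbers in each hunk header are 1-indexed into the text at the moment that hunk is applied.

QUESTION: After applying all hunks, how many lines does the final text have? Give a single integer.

Hunk 1: at line 1 remove [kum,zpqm] add [nht,fcjy] -> 8 lines: smxe nht fcjy epe lmw rklm gfbka fpess
Hunk 2: at line 1 remove [fcjy,epe,lmw] add [ldsld] -> 6 lines: smxe nht ldsld rklm gfbka fpess
Hunk 3: at line 1 remove [ldsld,rklm] add [ypmm,nbiqx] -> 6 lines: smxe nht ypmm nbiqx gfbka fpess
Hunk 4: at line 1 remove [ypmm,nbiqx] add [qiul] -> 5 lines: smxe nht qiul gfbka fpess
Hunk 5: at line 1 remove [qiul] add [aneq,gqr] -> 6 lines: smxe nht aneq gqr gfbka fpess
Hunk 6: at line 1 remove [aneq,gqr] add [yjjb,aajrg,nlb] -> 7 lines: smxe nht yjjb aajrg nlb gfbka fpess
Hunk 7: at line 2 remove [yjjb,aajrg,nlb] add [lck,kfwf,smmi] -> 7 lines: smxe nht lck kfwf smmi gfbka fpess
Final line count: 7

Answer: 7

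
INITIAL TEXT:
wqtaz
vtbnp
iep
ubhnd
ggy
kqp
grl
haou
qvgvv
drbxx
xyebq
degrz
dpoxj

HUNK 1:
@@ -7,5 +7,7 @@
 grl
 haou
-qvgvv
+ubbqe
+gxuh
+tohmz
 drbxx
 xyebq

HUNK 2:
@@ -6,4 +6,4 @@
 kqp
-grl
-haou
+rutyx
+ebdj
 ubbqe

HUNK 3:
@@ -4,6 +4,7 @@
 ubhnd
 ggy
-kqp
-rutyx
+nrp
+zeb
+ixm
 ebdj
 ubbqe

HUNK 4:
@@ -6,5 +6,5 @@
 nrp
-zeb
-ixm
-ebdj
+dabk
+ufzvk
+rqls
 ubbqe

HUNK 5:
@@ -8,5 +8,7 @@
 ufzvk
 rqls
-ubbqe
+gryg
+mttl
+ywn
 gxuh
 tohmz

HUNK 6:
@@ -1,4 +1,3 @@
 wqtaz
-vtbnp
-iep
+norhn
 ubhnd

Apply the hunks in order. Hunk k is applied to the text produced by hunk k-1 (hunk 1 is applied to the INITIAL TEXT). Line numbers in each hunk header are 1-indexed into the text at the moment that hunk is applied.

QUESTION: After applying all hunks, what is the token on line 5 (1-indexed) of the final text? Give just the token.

Hunk 1: at line 7 remove [qvgvv] add [ubbqe,gxuh,tohmz] -> 15 lines: wqtaz vtbnp iep ubhnd ggy kqp grl haou ubbqe gxuh tohmz drbxx xyebq degrz dpoxj
Hunk 2: at line 6 remove [grl,haou] add [rutyx,ebdj] -> 15 lines: wqtaz vtbnp iep ubhnd ggy kqp rutyx ebdj ubbqe gxuh tohmz drbxx xyebq degrz dpoxj
Hunk 3: at line 4 remove [kqp,rutyx] add [nrp,zeb,ixm] -> 16 lines: wqtaz vtbnp iep ubhnd ggy nrp zeb ixm ebdj ubbqe gxuh tohmz drbxx xyebq degrz dpoxj
Hunk 4: at line 6 remove [zeb,ixm,ebdj] add [dabk,ufzvk,rqls] -> 16 lines: wqtaz vtbnp iep ubhnd ggy nrp dabk ufzvk rqls ubbqe gxuh tohmz drbxx xyebq degrz dpoxj
Hunk 5: at line 8 remove [ubbqe] add [gryg,mttl,ywn] -> 18 lines: wqtaz vtbnp iep ubhnd ggy nrp dabk ufzvk rqls gryg mttl ywn gxuh tohmz drbxx xyebq degrz dpoxj
Hunk 6: at line 1 remove [vtbnp,iep] add [norhn] -> 17 lines: wqtaz norhn ubhnd ggy nrp dabk ufzvk rqls gryg mttl ywn gxuh tohmz drbxx xyebq degrz dpoxj
Final line 5: nrp

Answer: nrp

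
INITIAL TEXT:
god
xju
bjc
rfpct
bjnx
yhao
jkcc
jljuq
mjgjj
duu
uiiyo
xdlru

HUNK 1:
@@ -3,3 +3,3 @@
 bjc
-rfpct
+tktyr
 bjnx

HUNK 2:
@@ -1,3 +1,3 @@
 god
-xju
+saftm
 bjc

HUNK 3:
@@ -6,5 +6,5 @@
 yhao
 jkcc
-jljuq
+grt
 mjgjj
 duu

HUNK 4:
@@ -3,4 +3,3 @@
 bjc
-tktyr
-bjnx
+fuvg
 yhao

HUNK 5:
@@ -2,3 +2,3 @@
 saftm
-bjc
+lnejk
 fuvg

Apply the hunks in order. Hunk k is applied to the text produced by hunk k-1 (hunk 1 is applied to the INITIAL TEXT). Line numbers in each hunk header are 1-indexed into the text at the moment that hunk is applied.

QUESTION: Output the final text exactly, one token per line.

Answer: god
saftm
lnejk
fuvg
yhao
jkcc
grt
mjgjj
duu
uiiyo
xdlru

Derivation:
Hunk 1: at line 3 remove [rfpct] add [tktyr] -> 12 lines: god xju bjc tktyr bjnx yhao jkcc jljuq mjgjj duu uiiyo xdlru
Hunk 2: at line 1 remove [xju] add [saftm] -> 12 lines: god saftm bjc tktyr bjnx yhao jkcc jljuq mjgjj duu uiiyo xdlru
Hunk 3: at line 6 remove [jljuq] add [grt] -> 12 lines: god saftm bjc tktyr bjnx yhao jkcc grt mjgjj duu uiiyo xdlru
Hunk 4: at line 3 remove [tktyr,bjnx] add [fuvg] -> 11 lines: god saftm bjc fuvg yhao jkcc grt mjgjj duu uiiyo xdlru
Hunk 5: at line 2 remove [bjc] add [lnejk] -> 11 lines: god saftm lnejk fuvg yhao jkcc grt mjgjj duu uiiyo xdlru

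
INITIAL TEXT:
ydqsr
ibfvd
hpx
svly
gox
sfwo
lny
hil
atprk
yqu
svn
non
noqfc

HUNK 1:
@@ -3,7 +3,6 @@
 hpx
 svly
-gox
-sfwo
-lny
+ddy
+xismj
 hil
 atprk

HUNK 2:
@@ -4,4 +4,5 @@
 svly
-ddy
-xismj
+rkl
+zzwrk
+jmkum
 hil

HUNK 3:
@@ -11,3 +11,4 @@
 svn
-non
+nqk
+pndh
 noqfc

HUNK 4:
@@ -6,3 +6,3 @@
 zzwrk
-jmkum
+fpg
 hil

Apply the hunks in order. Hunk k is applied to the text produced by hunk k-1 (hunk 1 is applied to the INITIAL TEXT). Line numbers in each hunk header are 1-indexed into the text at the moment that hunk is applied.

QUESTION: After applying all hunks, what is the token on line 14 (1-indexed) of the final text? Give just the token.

Hunk 1: at line 3 remove [gox,sfwo,lny] add [ddy,xismj] -> 12 lines: ydqsr ibfvd hpx svly ddy xismj hil atprk yqu svn non noqfc
Hunk 2: at line 4 remove [ddy,xismj] add [rkl,zzwrk,jmkum] -> 13 lines: ydqsr ibfvd hpx svly rkl zzwrk jmkum hil atprk yqu svn non noqfc
Hunk 3: at line 11 remove [non] add [nqk,pndh] -> 14 lines: ydqsr ibfvd hpx svly rkl zzwrk jmkum hil atprk yqu svn nqk pndh noqfc
Hunk 4: at line 6 remove [jmkum] add [fpg] -> 14 lines: ydqsr ibfvd hpx svly rkl zzwrk fpg hil atprk yqu svn nqk pndh noqfc
Final line 14: noqfc

Answer: noqfc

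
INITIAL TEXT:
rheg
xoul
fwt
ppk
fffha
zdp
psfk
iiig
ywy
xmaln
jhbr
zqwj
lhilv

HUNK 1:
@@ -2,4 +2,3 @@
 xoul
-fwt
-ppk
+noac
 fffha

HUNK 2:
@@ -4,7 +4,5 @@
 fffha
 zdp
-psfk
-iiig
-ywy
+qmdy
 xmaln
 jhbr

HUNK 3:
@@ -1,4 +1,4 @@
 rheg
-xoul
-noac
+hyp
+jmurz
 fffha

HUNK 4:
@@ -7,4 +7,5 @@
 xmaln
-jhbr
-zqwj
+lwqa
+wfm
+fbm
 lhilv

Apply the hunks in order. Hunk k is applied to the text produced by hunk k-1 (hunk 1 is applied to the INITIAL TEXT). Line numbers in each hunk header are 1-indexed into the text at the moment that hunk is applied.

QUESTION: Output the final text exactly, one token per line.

Answer: rheg
hyp
jmurz
fffha
zdp
qmdy
xmaln
lwqa
wfm
fbm
lhilv

Derivation:
Hunk 1: at line 2 remove [fwt,ppk] add [noac] -> 12 lines: rheg xoul noac fffha zdp psfk iiig ywy xmaln jhbr zqwj lhilv
Hunk 2: at line 4 remove [psfk,iiig,ywy] add [qmdy] -> 10 lines: rheg xoul noac fffha zdp qmdy xmaln jhbr zqwj lhilv
Hunk 3: at line 1 remove [xoul,noac] add [hyp,jmurz] -> 10 lines: rheg hyp jmurz fffha zdp qmdy xmaln jhbr zqwj lhilv
Hunk 4: at line 7 remove [jhbr,zqwj] add [lwqa,wfm,fbm] -> 11 lines: rheg hyp jmurz fffha zdp qmdy xmaln lwqa wfm fbm lhilv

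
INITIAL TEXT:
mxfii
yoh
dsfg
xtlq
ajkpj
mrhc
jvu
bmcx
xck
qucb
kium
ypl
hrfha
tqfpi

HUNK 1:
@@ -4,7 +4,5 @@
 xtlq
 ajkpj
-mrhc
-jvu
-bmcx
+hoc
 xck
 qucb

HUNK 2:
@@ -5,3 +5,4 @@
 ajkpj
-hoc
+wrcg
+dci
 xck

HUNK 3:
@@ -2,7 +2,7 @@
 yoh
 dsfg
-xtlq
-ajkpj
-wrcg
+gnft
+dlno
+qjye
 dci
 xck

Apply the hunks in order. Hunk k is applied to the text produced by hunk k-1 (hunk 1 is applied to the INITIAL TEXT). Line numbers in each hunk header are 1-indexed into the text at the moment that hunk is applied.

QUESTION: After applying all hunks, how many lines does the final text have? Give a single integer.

Hunk 1: at line 4 remove [mrhc,jvu,bmcx] add [hoc] -> 12 lines: mxfii yoh dsfg xtlq ajkpj hoc xck qucb kium ypl hrfha tqfpi
Hunk 2: at line 5 remove [hoc] add [wrcg,dci] -> 13 lines: mxfii yoh dsfg xtlq ajkpj wrcg dci xck qucb kium ypl hrfha tqfpi
Hunk 3: at line 2 remove [xtlq,ajkpj,wrcg] add [gnft,dlno,qjye] -> 13 lines: mxfii yoh dsfg gnft dlno qjye dci xck qucb kium ypl hrfha tqfpi
Final line count: 13

Answer: 13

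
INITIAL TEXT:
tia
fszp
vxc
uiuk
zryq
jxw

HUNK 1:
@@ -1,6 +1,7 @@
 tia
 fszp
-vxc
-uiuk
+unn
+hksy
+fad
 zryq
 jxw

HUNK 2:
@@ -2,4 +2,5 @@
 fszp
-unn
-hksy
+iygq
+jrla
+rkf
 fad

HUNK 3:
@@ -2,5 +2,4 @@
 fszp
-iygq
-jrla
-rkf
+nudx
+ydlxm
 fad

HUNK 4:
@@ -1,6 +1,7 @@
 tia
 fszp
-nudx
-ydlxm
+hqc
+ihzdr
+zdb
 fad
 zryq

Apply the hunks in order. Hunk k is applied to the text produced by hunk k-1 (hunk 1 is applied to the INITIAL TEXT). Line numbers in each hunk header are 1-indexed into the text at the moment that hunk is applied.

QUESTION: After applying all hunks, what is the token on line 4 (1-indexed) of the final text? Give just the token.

Answer: ihzdr

Derivation:
Hunk 1: at line 1 remove [vxc,uiuk] add [unn,hksy,fad] -> 7 lines: tia fszp unn hksy fad zryq jxw
Hunk 2: at line 2 remove [unn,hksy] add [iygq,jrla,rkf] -> 8 lines: tia fszp iygq jrla rkf fad zryq jxw
Hunk 3: at line 2 remove [iygq,jrla,rkf] add [nudx,ydlxm] -> 7 lines: tia fszp nudx ydlxm fad zryq jxw
Hunk 4: at line 1 remove [nudx,ydlxm] add [hqc,ihzdr,zdb] -> 8 lines: tia fszp hqc ihzdr zdb fad zryq jxw
Final line 4: ihzdr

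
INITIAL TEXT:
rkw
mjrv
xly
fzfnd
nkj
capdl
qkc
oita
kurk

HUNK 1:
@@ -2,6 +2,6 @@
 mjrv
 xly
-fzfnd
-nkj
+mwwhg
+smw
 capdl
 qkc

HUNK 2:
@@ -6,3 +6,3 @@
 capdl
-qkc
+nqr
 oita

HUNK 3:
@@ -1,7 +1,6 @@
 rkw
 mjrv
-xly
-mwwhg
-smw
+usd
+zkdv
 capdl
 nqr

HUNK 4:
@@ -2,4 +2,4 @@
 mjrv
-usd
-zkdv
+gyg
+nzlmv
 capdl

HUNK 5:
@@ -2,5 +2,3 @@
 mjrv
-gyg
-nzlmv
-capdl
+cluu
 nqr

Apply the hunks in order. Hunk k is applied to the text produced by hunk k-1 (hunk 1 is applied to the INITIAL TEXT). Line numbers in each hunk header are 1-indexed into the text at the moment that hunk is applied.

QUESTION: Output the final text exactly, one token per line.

Hunk 1: at line 2 remove [fzfnd,nkj] add [mwwhg,smw] -> 9 lines: rkw mjrv xly mwwhg smw capdl qkc oita kurk
Hunk 2: at line 6 remove [qkc] add [nqr] -> 9 lines: rkw mjrv xly mwwhg smw capdl nqr oita kurk
Hunk 3: at line 1 remove [xly,mwwhg,smw] add [usd,zkdv] -> 8 lines: rkw mjrv usd zkdv capdl nqr oita kurk
Hunk 4: at line 2 remove [usd,zkdv] add [gyg,nzlmv] -> 8 lines: rkw mjrv gyg nzlmv capdl nqr oita kurk
Hunk 5: at line 2 remove [gyg,nzlmv,capdl] add [cluu] -> 6 lines: rkw mjrv cluu nqr oita kurk

Answer: rkw
mjrv
cluu
nqr
oita
kurk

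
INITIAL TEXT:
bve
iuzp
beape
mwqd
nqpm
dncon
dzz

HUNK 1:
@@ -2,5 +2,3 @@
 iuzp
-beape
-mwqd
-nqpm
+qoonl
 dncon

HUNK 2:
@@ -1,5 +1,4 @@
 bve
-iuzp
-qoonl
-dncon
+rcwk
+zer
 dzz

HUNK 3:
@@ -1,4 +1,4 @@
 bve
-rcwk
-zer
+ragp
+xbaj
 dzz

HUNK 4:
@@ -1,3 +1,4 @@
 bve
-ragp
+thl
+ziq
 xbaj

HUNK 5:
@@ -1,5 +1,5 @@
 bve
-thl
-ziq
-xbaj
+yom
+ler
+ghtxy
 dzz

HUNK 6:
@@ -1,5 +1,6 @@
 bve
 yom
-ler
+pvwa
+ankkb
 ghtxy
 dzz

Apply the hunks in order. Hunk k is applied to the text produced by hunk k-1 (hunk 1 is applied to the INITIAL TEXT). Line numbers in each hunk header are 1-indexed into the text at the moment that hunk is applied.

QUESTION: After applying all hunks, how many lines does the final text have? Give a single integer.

Answer: 6

Derivation:
Hunk 1: at line 2 remove [beape,mwqd,nqpm] add [qoonl] -> 5 lines: bve iuzp qoonl dncon dzz
Hunk 2: at line 1 remove [iuzp,qoonl,dncon] add [rcwk,zer] -> 4 lines: bve rcwk zer dzz
Hunk 3: at line 1 remove [rcwk,zer] add [ragp,xbaj] -> 4 lines: bve ragp xbaj dzz
Hunk 4: at line 1 remove [ragp] add [thl,ziq] -> 5 lines: bve thl ziq xbaj dzz
Hunk 5: at line 1 remove [thl,ziq,xbaj] add [yom,ler,ghtxy] -> 5 lines: bve yom ler ghtxy dzz
Hunk 6: at line 1 remove [ler] add [pvwa,ankkb] -> 6 lines: bve yom pvwa ankkb ghtxy dzz
Final line count: 6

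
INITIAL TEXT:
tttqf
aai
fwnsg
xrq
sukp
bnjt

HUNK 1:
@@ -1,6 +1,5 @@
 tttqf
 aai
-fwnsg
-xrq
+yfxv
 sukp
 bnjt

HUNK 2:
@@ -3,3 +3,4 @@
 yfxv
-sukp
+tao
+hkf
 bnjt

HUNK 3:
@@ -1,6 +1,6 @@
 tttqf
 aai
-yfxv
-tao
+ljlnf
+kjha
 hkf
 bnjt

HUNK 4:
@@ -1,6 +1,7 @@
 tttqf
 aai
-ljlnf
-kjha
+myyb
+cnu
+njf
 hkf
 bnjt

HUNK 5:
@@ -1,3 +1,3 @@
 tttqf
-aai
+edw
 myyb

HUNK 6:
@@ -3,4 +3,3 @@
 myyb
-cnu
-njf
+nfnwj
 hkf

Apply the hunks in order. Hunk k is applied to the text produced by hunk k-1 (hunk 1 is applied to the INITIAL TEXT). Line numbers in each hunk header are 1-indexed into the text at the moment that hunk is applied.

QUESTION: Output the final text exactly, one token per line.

Hunk 1: at line 1 remove [fwnsg,xrq] add [yfxv] -> 5 lines: tttqf aai yfxv sukp bnjt
Hunk 2: at line 3 remove [sukp] add [tao,hkf] -> 6 lines: tttqf aai yfxv tao hkf bnjt
Hunk 3: at line 1 remove [yfxv,tao] add [ljlnf,kjha] -> 6 lines: tttqf aai ljlnf kjha hkf bnjt
Hunk 4: at line 1 remove [ljlnf,kjha] add [myyb,cnu,njf] -> 7 lines: tttqf aai myyb cnu njf hkf bnjt
Hunk 5: at line 1 remove [aai] add [edw] -> 7 lines: tttqf edw myyb cnu njf hkf bnjt
Hunk 6: at line 3 remove [cnu,njf] add [nfnwj] -> 6 lines: tttqf edw myyb nfnwj hkf bnjt

Answer: tttqf
edw
myyb
nfnwj
hkf
bnjt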